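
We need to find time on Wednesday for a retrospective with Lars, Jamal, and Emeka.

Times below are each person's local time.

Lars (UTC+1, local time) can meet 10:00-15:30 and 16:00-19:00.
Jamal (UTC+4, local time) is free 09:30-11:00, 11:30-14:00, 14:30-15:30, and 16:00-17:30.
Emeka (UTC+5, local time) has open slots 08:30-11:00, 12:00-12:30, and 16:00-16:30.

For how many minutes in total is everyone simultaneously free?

Lars → UTC: 09:00–14:30, 15:00–18:00.
Jamal → UTC: 05:30–07:00, 07:30–10:00, 10:30–11:30, 12:00–13:30.
Emeka → UTC: 03:30–06:00, 07:00–07:30, 11:00–11:30.
Lars ∩ Jamal: 09:00–10:00, 10:30–11:30, 12:00–13:30.
Lars ∩ Jamal ∩ Emeka: 11:00–11:30.
Total common minutes: 30.

30 minutes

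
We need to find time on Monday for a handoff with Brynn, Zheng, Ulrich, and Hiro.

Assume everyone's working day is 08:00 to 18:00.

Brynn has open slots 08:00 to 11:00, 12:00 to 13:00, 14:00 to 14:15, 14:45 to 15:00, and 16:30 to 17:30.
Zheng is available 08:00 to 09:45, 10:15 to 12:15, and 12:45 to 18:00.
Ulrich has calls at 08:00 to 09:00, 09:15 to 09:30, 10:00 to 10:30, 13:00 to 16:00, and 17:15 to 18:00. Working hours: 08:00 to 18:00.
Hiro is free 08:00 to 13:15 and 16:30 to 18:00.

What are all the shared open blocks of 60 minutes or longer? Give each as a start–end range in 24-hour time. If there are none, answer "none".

none

Ulrich free within 08:00–18:00: 09:00–09:15, 09:30–10:00, 10:30–13:00, 16:00–17:15.
Brynn ∩ Zheng: 08:00–09:45, 10:15–11:00, 12:00–12:15, 12:45–13:00, 14:00–14:15, 14:45–15:00, 16:30–17:30.
Brynn ∩ Zheng ∩ Ulrich: 09:00–09:15, 09:30–09:45, 10:30–11:00, 12:00–12:15, 12:45–13:00, 16:30–17:15.
Brynn ∩ Zheng ∩ Ulrich ∩ Hiro: 09:00–09:15, 09:30–09:45, 10:30–11:00, 12:00–12:15, 12:45–13:00, 16:30–17:15.
Windows ≥ 60 min: (none).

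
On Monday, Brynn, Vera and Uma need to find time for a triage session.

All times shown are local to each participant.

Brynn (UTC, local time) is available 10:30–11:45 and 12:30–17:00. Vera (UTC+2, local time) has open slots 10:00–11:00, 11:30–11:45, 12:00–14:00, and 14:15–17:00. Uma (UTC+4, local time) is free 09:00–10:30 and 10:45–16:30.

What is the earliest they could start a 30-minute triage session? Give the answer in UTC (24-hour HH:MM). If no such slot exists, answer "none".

10:30

Brynn → UTC: 10:30–11:45, 12:30–17:00.
Vera → UTC: 08:00–09:00, 09:30–09:45, 10:00–12:00, 12:15–15:00.
Uma → UTC: 05:00–06:30, 06:45–12:30.
Brynn ∩ Vera: 10:30–11:45, 12:30–15:00.
Brynn ∩ Vera ∩ Uma: 10:30–11:45.
Windows ≥ 30 min: 10:30–11:45.
Earliest such window starts at 10:30.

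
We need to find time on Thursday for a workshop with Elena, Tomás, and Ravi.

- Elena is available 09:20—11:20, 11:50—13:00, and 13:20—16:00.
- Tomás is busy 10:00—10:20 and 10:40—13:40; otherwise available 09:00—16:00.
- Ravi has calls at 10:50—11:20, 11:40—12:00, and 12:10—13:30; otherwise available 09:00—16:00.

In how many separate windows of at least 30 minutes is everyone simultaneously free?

Tomás free within 09:00–16:00: 09:00–10:00, 10:20–10:40, 13:40–16:00.
Ravi free within 09:00–16:00: 09:00–10:50, 11:20–11:40, 12:00–12:10, 13:30–16:00.
Elena ∩ Tomás: 09:20–10:00, 10:20–10:40, 13:40–16:00.
Elena ∩ Tomás ∩ Ravi: 09:20–10:00, 10:20–10:40, 13:40–16:00.
Windows ≥ 30 min: 09:20–10:00, 13:40–16:00.
That's 2 windows.

2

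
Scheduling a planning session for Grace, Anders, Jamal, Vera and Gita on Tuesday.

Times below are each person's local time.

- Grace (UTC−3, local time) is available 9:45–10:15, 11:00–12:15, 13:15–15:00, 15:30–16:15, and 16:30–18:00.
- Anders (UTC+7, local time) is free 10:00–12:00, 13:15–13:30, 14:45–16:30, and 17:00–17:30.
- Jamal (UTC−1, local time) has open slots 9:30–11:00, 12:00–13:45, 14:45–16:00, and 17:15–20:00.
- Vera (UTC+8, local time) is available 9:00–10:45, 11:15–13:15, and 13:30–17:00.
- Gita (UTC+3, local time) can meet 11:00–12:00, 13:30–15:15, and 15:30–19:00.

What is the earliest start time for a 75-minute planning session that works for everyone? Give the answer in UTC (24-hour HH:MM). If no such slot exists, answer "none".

none

Grace → UTC: 12:45–13:15, 14:00–15:15, 16:15–18:00, 18:30–19:15, 19:30–21:00.
Anders → UTC: 03:00–05:00, 06:15–06:30, 07:45–09:30, 10:00–10:30.
Jamal → UTC: 10:30–12:00, 13:00–14:45, 15:45–17:00, 18:15–21:00.
Vera → UTC: 01:00–02:45, 03:15–05:15, 05:30–09:00.
Gita → UTC: 08:00–09:00, 10:30–12:15, 12:30–16:00.
Grace ∩ Anders: (none).
Grace ∩ Anders ∩ Jamal: (none).
Grace ∩ Anders ∩ Jamal ∩ Vera: (none).
Grace ∩ Anders ∩ Jamal ∩ Vera ∩ Gita: (none).
Windows ≥ 75 min: (none).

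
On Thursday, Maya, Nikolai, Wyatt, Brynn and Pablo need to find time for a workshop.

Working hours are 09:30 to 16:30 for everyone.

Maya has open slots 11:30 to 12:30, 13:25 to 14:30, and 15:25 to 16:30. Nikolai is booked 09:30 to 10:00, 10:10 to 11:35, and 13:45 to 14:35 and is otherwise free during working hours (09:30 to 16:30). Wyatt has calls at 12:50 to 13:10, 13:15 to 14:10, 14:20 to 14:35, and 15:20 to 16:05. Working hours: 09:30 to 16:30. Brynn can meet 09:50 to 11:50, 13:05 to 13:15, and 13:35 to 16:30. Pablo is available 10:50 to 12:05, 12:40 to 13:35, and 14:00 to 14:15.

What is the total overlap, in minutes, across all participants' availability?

15 minutes

Nikolai free within 09:30–16:30: 10:00–10:10, 11:35–13:45, 14:35–16:30.
Wyatt free within 09:30–16:30: 09:30–12:50, 13:10–13:15, 14:10–14:20, 14:35–15:20, 16:05–16:30.
Maya ∩ Nikolai: 11:35–12:30, 13:25–13:45, 15:25–16:30.
Maya ∩ Nikolai ∩ Wyatt: 11:35–12:30, 16:05–16:30.
Maya ∩ Nikolai ∩ Wyatt ∩ Brynn: 11:35–11:50, 16:05–16:30.
Maya ∩ Nikolai ∩ Wyatt ∩ Brynn ∩ Pablo: 11:35–11:50.
Total common minutes: 15.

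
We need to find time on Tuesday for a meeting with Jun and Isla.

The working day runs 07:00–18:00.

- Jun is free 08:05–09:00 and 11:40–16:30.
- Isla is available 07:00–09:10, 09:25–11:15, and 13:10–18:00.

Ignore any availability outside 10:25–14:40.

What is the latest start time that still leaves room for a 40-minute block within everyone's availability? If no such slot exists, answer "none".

14:00

Jun ∩ Isla: 08:05–09:00, 13:10–16:30.
Restricted to 10:25–14:40: 13:10–14:40.
Windows ≥ 40 min: 13:10–14:40.
Latest start in the last window 13:10–14:40 is 14:40 − 40 min = 14:00.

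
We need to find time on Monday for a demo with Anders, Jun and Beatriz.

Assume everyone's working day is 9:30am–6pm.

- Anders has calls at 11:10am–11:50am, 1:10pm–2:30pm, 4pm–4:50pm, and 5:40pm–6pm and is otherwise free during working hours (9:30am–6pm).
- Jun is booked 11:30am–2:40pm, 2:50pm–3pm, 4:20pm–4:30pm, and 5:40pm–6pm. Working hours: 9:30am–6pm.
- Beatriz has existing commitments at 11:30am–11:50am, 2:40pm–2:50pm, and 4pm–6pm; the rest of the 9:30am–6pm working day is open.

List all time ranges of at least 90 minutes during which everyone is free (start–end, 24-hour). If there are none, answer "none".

09:30–11:10

Anders free within 09:30–18:00: 09:30–11:10, 11:50–13:10, 14:30–16:00, 16:50–17:40.
Jun free within 09:30–18:00: 09:30–11:30, 14:40–14:50, 15:00–16:20, 16:30–17:40.
Beatriz free within 09:30–18:00: 09:30–11:30, 11:50–14:40, 14:50–16:00.
Anders ∩ Jun: 09:30–11:10, 14:40–14:50, 15:00–16:00, 16:50–17:40.
Anders ∩ Jun ∩ Beatriz: 09:30–11:10, 15:00–16:00.
Windows ≥ 90 min: 09:30–11:10.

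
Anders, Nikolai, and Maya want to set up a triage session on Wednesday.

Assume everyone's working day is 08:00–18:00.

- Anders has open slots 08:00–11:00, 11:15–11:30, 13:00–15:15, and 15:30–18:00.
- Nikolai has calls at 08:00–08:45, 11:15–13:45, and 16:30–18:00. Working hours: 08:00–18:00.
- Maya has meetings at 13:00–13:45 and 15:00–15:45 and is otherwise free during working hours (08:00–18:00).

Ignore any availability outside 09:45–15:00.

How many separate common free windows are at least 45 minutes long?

2

Nikolai free within 08:00–18:00: 08:45–11:15, 13:45–16:30.
Maya free within 08:00–18:00: 08:00–13:00, 13:45–15:00, 15:45–18:00.
Anders ∩ Nikolai: 08:45–11:00, 13:45–15:15, 15:30–16:30.
Anders ∩ Nikolai ∩ Maya: 08:45–11:00, 13:45–15:00, 15:45–16:30.
Restricted to 09:45–15:00: 09:45–11:00, 13:45–15:00.
Windows ≥ 45 min: 09:45–11:00, 13:45–15:00.
That's 2 windows.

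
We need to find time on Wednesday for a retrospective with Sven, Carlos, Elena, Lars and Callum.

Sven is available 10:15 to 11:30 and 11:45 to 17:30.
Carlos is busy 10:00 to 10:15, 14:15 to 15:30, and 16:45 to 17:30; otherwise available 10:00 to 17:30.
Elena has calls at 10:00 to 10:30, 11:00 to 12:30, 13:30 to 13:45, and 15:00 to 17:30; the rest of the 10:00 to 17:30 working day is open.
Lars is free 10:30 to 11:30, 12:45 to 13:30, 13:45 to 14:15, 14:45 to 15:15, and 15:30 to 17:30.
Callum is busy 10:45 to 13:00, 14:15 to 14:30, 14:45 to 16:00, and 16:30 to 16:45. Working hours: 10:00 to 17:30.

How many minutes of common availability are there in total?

Carlos free within 10:00–17:30: 10:15–14:15, 15:30–16:45.
Elena free within 10:00–17:30: 10:30–11:00, 12:30–13:30, 13:45–15:00.
Callum free within 10:00–17:30: 10:00–10:45, 13:00–14:15, 14:30–14:45, 16:00–16:30, 16:45–17:30.
Sven ∩ Carlos: 10:15–11:30, 11:45–14:15, 15:30–16:45.
Sven ∩ Carlos ∩ Elena: 10:30–11:00, 12:30–13:30, 13:45–14:15.
Sven ∩ Carlos ∩ Elena ∩ Lars: 10:30–11:00, 12:45–13:30, 13:45–14:15.
Sven ∩ Carlos ∩ Elena ∩ Lars ∩ Callum: 10:30–10:45, 13:00–13:30, 13:45–14:15.
Total common minutes: 15 + 30 + 30 = 75.

75 minutes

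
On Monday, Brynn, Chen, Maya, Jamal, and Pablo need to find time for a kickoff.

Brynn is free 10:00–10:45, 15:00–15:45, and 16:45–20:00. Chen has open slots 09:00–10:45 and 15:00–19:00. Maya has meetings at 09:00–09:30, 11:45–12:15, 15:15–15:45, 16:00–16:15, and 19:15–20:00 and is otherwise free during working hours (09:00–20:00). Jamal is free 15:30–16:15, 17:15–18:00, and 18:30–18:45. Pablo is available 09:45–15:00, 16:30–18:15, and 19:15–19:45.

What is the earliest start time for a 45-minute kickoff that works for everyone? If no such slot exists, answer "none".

17:15

Maya free within 09:00–20:00: 09:30–11:45, 12:15–15:15, 15:45–16:00, 16:15–19:15.
Brynn ∩ Chen: 10:00–10:45, 15:00–15:45, 16:45–19:00.
Brynn ∩ Chen ∩ Maya: 10:00–10:45, 15:00–15:15, 16:45–19:00.
Brynn ∩ Chen ∩ Maya ∩ Jamal: 17:15–18:00, 18:30–18:45.
Brynn ∩ Chen ∩ Maya ∩ Jamal ∩ Pablo: 17:15–18:00.
Windows ≥ 45 min: 17:15–18:00.
Earliest such window starts at 17:15.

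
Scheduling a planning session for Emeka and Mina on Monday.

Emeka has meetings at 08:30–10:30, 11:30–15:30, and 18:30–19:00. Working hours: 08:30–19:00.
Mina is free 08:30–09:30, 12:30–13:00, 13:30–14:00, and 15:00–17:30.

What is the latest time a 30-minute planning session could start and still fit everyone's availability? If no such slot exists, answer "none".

Emeka free within 08:30–19:00: 10:30–11:30, 15:30–18:30.
Emeka ∩ Mina: 15:30–17:30.
Windows ≥ 30 min: 15:30–17:30.
Latest start in the last window 15:30–17:30 is 17:30 − 30 min = 17:00.

17:00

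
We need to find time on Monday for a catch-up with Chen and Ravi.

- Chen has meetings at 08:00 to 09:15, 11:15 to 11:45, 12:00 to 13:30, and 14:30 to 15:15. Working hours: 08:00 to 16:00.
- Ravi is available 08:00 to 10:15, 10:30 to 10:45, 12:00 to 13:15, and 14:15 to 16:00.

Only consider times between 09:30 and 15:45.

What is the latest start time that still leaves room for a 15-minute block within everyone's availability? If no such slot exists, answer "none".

Chen free within 08:00–16:00: 09:15–11:15, 11:45–12:00, 13:30–14:30, 15:15–16:00.
Chen ∩ Ravi: 09:15–10:15, 10:30–10:45, 14:15–14:30, 15:15–16:00.
Restricted to 09:30–15:45: 09:30–10:15, 10:30–10:45, 14:15–14:30, 15:15–15:45.
Windows ≥ 15 min: 09:30–10:15, 10:30–10:45, 14:15–14:30, 15:15–15:45.
Latest start in the last window 15:15–15:45 is 15:45 − 15 min = 15:30.

15:30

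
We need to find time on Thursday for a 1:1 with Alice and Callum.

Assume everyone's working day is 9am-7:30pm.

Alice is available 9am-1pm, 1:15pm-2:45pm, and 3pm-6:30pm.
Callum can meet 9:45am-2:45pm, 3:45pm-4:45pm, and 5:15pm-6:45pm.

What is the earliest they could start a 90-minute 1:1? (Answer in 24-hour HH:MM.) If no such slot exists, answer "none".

09:45

Alice ∩ Callum: 09:45–13:00, 13:15–14:45, 15:45–16:45, 17:15–18:30.
Windows ≥ 90 min: 09:45–13:00, 13:15–14:45.
Earliest such window starts at 09:45.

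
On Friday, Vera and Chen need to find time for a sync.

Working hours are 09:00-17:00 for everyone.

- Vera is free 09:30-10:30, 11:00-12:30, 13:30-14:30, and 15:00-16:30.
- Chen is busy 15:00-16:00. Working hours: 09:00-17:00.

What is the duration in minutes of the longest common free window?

90 minutes

Chen free within 09:00–17:00: 09:00–15:00, 16:00–17:00.
Vera ∩ Chen: 09:30–10:30, 11:00–12:30, 13:30–14:30, 16:00–16:30.
Common window lengths: 60, 90, 60, 30 min; longest is 90.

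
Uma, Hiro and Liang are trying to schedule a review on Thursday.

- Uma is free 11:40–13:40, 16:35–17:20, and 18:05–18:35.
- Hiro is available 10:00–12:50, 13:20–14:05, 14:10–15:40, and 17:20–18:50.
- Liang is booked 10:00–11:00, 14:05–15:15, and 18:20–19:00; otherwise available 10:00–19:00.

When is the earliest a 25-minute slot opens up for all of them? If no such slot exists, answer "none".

11:40

Liang free within 10:00–19:00: 11:00–14:05, 15:15–18:20.
Uma ∩ Hiro: 11:40–12:50, 13:20–13:40, 18:05–18:35.
Uma ∩ Hiro ∩ Liang: 11:40–12:50, 13:20–13:40, 18:05–18:20.
Windows ≥ 25 min: 11:40–12:50.
Earliest such window starts at 11:40.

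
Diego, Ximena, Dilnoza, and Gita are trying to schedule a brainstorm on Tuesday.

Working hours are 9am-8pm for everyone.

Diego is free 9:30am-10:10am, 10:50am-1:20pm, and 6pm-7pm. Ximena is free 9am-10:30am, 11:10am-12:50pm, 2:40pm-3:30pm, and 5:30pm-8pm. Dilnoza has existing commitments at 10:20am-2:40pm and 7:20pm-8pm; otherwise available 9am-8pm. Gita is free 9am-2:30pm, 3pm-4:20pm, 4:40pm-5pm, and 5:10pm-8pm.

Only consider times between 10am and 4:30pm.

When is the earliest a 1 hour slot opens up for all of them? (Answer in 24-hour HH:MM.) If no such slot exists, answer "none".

Dilnoza free within 09:00–20:00: 09:00–10:20, 14:40–19:20.
Diego ∩ Ximena: 09:30–10:10, 11:10–12:50, 18:00–19:00.
Diego ∩ Ximena ∩ Dilnoza: 09:30–10:10, 18:00–19:00.
Diego ∩ Ximena ∩ Dilnoza ∩ Gita: 09:30–10:10, 18:00–19:00.
Restricted to 10:00–16:30: 10:00–10:10.
Windows ≥ 60 min: (none).

none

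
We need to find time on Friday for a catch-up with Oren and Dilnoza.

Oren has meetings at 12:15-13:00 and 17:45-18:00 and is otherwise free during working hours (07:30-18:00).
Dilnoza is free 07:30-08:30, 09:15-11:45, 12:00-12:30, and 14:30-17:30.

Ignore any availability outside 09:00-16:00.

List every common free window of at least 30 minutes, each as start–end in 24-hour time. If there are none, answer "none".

09:15–11:45, 14:30–16:00

Oren free within 07:30–18:00: 07:30–12:15, 13:00–17:45.
Oren ∩ Dilnoza: 07:30–08:30, 09:15–11:45, 12:00–12:15, 14:30–17:30.
Restricted to 09:00–16:00: 09:15–11:45, 12:00–12:15, 14:30–16:00.
Windows ≥ 30 min: 09:15–11:45, 14:30–16:00.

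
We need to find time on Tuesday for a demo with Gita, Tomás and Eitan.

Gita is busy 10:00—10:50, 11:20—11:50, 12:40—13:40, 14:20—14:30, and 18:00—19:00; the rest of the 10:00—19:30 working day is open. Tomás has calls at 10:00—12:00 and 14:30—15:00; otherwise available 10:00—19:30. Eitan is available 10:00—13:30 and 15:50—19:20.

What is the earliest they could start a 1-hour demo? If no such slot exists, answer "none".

15:50

Gita free within 10:00–19:30: 10:50–11:20, 11:50–12:40, 13:40–14:20, 14:30–18:00, 19:00–19:30.
Tomás free within 10:00–19:30: 12:00–14:30, 15:00–19:30.
Gita ∩ Tomás: 12:00–12:40, 13:40–14:20, 15:00–18:00, 19:00–19:30.
Gita ∩ Tomás ∩ Eitan: 12:00–12:40, 15:50–18:00, 19:00–19:20.
Windows ≥ 60 min: 15:50–18:00.
Earliest such window starts at 15:50.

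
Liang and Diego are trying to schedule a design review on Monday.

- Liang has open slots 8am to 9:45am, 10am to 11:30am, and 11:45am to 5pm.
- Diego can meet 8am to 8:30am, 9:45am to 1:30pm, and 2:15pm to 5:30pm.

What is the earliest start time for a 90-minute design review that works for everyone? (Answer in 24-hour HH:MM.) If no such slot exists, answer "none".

Liang ∩ Diego: 08:00–08:30, 10:00–11:30, 11:45–13:30, 14:15–17:00.
Windows ≥ 90 min: 10:00–11:30, 11:45–13:30, 14:15–17:00.
Earliest such window starts at 10:00.

10:00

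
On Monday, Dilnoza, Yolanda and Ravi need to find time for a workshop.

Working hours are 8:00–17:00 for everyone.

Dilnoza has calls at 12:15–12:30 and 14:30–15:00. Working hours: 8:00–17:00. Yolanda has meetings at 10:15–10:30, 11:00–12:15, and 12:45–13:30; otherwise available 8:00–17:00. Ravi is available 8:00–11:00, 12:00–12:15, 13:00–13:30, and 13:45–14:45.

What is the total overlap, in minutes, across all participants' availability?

210 minutes

Dilnoza free within 08:00–17:00: 08:00–12:15, 12:30–14:30, 15:00–17:00.
Yolanda free within 08:00–17:00: 08:00–10:15, 10:30–11:00, 12:15–12:45, 13:30–17:00.
Dilnoza ∩ Yolanda: 08:00–10:15, 10:30–11:00, 12:30–12:45, 13:30–14:30, 15:00–17:00.
Dilnoza ∩ Yolanda ∩ Ravi: 08:00–10:15, 10:30–11:00, 13:45–14:30.
Total common minutes: 135 + 30 + 45 = 210.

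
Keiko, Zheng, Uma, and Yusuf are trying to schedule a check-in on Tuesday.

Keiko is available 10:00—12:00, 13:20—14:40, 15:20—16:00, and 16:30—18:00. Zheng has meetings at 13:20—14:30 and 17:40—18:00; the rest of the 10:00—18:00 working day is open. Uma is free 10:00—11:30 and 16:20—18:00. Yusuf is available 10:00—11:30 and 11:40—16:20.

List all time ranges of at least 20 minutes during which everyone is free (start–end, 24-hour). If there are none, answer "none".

10:00–11:30

Zheng free within 10:00–18:00: 10:00–13:20, 14:30–17:40.
Keiko ∩ Zheng: 10:00–12:00, 14:30–14:40, 15:20–16:00, 16:30–17:40.
Keiko ∩ Zheng ∩ Uma: 10:00–11:30, 16:30–17:40.
Keiko ∩ Zheng ∩ Uma ∩ Yusuf: 10:00–11:30.
Windows ≥ 20 min: 10:00–11:30.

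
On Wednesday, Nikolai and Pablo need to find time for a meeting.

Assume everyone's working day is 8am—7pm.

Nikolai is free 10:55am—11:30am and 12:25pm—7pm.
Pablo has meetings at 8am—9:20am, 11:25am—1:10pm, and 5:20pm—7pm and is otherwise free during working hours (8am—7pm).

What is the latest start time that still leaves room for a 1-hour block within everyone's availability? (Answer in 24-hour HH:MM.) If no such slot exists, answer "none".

Pablo free within 08:00–19:00: 09:20–11:25, 13:10–17:20.
Nikolai ∩ Pablo: 10:55–11:25, 13:10–17:20.
Windows ≥ 60 min: 13:10–17:20.
Latest start in the last window 13:10–17:20 is 17:20 − 60 min = 16:20.

16:20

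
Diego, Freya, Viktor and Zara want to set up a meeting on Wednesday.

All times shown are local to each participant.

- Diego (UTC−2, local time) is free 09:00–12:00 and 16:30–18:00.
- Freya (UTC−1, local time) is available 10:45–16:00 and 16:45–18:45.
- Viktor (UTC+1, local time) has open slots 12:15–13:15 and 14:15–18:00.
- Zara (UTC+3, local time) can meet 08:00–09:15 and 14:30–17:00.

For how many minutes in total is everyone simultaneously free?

Diego → UTC: 11:00–14:00, 18:30–20:00.
Freya → UTC: 11:45–17:00, 17:45–19:45.
Viktor → UTC: 11:15–12:15, 13:15–17:00.
Zara → UTC: 05:00–06:15, 11:30–14:00.
Diego ∩ Freya: 11:45–14:00, 18:30–19:45.
Diego ∩ Freya ∩ Viktor: 11:45–12:15, 13:15–14:00.
Diego ∩ Freya ∩ Viktor ∩ Zara: 11:45–12:15, 13:15–14:00.
Total common minutes: 30 + 45 = 75.

75 minutes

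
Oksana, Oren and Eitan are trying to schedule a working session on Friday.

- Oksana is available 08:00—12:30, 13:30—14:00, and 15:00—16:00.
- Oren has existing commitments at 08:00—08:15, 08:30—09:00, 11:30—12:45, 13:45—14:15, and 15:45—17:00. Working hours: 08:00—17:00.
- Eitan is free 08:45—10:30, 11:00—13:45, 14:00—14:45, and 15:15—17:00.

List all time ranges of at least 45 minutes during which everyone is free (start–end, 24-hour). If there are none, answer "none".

Oren free within 08:00–17:00: 08:15–08:30, 09:00–11:30, 12:45–13:45, 14:15–15:45.
Oksana ∩ Oren: 08:15–08:30, 09:00–11:30, 13:30–13:45, 15:00–15:45.
Oksana ∩ Oren ∩ Eitan: 09:00–10:30, 11:00–11:30, 13:30–13:45, 15:15–15:45.
Windows ≥ 45 min: 09:00–10:30.

09:00–10:30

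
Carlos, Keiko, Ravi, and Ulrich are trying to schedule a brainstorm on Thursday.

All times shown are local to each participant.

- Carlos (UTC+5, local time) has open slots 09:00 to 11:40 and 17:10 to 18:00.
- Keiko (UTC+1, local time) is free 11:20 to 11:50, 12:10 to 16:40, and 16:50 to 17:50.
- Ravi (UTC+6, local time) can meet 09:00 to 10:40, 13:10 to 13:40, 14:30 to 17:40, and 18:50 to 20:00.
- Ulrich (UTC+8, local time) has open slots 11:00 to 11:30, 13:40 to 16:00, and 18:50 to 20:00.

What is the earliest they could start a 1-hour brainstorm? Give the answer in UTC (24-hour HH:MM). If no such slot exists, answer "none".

Carlos → UTC: 04:00–06:40, 12:10–13:00.
Keiko → UTC: 10:20–10:50, 11:10–15:40, 15:50–16:50.
Ravi → UTC: 03:00–04:40, 07:10–07:40, 08:30–11:40, 12:50–14:00.
Ulrich → UTC: 03:00–03:30, 05:40–08:00, 10:50–12:00.
Carlos ∩ Keiko: 12:10–13:00.
Carlos ∩ Keiko ∩ Ravi: 12:50–13:00.
Carlos ∩ Keiko ∩ Ravi ∩ Ulrich: (none).
Windows ≥ 60 min: (none).

none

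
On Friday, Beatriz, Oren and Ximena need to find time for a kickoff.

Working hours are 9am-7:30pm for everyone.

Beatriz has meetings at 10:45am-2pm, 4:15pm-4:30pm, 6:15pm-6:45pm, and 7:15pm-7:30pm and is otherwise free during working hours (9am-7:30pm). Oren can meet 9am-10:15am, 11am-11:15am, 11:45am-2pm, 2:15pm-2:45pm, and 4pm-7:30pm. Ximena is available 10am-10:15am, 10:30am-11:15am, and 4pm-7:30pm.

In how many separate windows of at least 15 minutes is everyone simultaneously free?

Beatriz free within 09:00–19:30: 09:00–10:45, 14:00–16:15, 16:30–18:15, 18:45–19:15.
Beatriz ∩ Oren: 09:00–10:15, 14:15–14:45, 16:00–16:15, 16:30–18:15, 18:45–19:15.
Beatriz ∩ Oren ∩ Ximena: 10:00–10:15, 16:00–16:15, 16:30–18:15, 18:45–19:15.
Windows ≥ 15 min: 10:00–10:15, 16:00–16:15, 16:30–18:15, 18:45–19:15.
That's 4 windows.

4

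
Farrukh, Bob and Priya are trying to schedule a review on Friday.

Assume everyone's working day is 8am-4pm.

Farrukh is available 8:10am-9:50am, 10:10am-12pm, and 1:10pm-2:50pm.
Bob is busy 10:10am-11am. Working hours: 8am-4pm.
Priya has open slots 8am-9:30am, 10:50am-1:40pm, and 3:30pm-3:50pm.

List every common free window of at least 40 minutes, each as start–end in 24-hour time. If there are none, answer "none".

Bob free within 08:00–16:00: 08:00–10:10, 11:00–16:00.
Farrukh ∩ Bob: 08:10–09:50, 11:00–12:00, 13:10–14:50.
Farrukh ∩ Bob ∩ Priya: 08:10–09:30, 11:00–12:00, 13:10–13:40.
Windows ≥ 40 min: 08:10–09:30, 11:00–12:00.

08:10–09:30, 11:00–12:00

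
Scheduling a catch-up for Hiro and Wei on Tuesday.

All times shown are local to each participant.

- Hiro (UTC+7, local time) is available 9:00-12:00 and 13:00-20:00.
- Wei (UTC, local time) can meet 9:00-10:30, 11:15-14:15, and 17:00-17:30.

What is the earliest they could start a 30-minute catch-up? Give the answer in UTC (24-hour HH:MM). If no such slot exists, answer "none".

Hiro → UTC: 02:00–05:00, 06:00–13:00.
Wei → UTC: 09:00–10:30, 11:15–14:15, 17:00–17:30.
Hiro ∩ Wei: 09:00–10:30, 11:15–13:00.
Windows ≥ 30 min: 09:00–10:30, 11:15–13:00.
Earliest such window starts at 09:00.

09:00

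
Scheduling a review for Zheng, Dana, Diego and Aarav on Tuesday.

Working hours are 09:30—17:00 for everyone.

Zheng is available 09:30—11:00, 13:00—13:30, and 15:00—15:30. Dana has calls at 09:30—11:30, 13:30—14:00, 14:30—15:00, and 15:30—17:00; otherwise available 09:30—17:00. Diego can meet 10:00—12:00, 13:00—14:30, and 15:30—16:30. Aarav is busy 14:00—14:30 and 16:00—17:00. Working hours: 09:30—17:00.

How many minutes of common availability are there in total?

30 minutes

Dana free within 09:30–17:00: 11:30–13:30, 14:00–14:30, 15:00–15:30.
Aarav free within 09:30–17:00: 09:30–14:00, 14:30–16:00.
Zheng ∩ Dana: 13:00–13:30, 15:00–15:30.
Zheng ∩ Dana ∩ Diego: 13:00–13:30.
Zheng ∩ Dana ∩ Diego ∩ Aarav: 13:00–13:30.
Total common minutes: 30.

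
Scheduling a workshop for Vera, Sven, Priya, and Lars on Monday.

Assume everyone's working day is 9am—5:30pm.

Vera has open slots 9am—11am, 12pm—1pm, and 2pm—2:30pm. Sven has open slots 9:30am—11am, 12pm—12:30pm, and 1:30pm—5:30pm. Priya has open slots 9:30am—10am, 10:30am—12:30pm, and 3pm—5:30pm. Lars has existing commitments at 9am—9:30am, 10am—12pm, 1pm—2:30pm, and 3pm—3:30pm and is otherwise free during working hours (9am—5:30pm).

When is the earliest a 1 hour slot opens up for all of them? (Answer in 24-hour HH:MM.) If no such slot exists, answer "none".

Lars free within 09:00–17:30: 09:30–10:00, 12:00–13:00, 14:30–15:00, 15:30–17:30.
Vera ∩ Sven: 09:30–11:00, 12:00–12:30, 14:00–14:30.
Vera ∩ Sven ∩ Priya: 09:30–10:00, 10:30–11:00, 12:00–12:30.
Vera ∩ Sven ∩ Priya ∩ Lars: 09:30–10:00, 12:00–12:30.
Windows ≥ 60 min: (none).

none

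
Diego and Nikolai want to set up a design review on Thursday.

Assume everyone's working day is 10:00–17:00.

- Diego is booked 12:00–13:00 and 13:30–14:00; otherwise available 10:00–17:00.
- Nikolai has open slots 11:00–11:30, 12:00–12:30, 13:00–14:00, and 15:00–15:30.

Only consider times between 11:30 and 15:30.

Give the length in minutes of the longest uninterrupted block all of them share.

30 minutes

Diego free within 10:00–17:00: 10:00–12:00, 13:00–13:30, 14:00–17:00.
Diego ∩ Nikolai: 11:00–11:30, 13:00–13:30, 15:00–15:30.
Restricted to 11:30–15:30: 13:00–13:30, 15:00–15:30.
Common window lengths: 30, 30 min; longest is 30.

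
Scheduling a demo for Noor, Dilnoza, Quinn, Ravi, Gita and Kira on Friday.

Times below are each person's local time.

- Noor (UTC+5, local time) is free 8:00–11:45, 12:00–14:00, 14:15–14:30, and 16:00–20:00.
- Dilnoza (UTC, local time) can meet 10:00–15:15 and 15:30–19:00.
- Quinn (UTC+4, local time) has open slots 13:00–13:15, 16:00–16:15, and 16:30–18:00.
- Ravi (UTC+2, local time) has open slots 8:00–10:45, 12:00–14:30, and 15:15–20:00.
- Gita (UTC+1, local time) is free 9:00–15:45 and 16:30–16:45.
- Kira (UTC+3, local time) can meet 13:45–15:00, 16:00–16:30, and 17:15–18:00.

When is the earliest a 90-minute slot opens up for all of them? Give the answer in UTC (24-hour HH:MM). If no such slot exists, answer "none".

none

Noor → UTC: 03:00–06:45, 07:00–09:00, 09:15–09:30, 11:00–15:00.
Dilnoza → UTC: 10:00–15:15, 15:30–19:00.
Quinn → UTC: 09:00–09:15, 12:00–12:15, 12:30–14:00.
Ravi → UTC: 06:00–08:45, 10:00–12:30, 13:15–18:00.
Gita → UTC: 08:00–14:45, 15:30–15:45.
Kira → UTC: 10:45–12:00, 13:00–13:30, 14:15–15:00.
Noor ∩ Dilnoza: 11:00–15:00.
Noor ∩ Dilnoza ∩ Quinn: 12:00–12:15, 12:30–14:00.
Noor ∩ Dilnoza ∩ Quinn ∩ Ravi: 12:00–12:15, 13:15–14:00.
Noor ∩ Dilnoza ∩ Quinn ∩ Ravi ∩ Gita: 12:00–12:15, 13:15–14:00.
Noor ∩ Dilnoza ∩ Quinn ∩ Ravi ∩ Gita ∩ Kira: 13:15–13:30.
Windows ≥ 90 min: (none).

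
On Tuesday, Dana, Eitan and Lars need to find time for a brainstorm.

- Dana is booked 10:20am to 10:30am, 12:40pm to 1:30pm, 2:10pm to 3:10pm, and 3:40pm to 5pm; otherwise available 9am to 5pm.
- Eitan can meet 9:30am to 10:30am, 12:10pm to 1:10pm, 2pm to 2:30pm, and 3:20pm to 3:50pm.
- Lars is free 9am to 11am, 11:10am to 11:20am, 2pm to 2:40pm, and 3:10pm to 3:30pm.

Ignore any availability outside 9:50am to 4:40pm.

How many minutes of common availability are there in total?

50 minutes

Dana free within 09:00–17:00: 09:00–10:20, 10:30–12:40, 13:30–14:10, 15:10–15:40.
Dana ∩ Eitan: 09:30–10:20, 12:10–12:40, 14:00–14:10, 15:20–15:40.
Dana ∩ Eitan ∩ Lars: 09:30–10:20, 14:00–14:10, 15:20–15:30.
Restricted to 09:50–16:40: 09:50–10:20, 14:00–14:10, 15:20–15:30.
Total common minutes: 30 + 10 + 10 = 50.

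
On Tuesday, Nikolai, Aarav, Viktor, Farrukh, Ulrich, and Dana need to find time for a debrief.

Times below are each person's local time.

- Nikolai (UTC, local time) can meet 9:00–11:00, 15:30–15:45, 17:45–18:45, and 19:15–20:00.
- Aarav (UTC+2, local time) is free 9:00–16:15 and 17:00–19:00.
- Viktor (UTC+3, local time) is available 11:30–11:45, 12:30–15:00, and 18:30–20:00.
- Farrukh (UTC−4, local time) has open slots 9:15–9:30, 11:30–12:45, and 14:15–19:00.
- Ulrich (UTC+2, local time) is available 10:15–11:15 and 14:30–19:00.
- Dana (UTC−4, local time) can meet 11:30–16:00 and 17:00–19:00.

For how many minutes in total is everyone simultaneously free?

Nikolai → UTC: 09:00–11:00, 15:30–15:45, 17:45–18:45, 19:15–20:00.
Aarav → UTC: 07:00–14:15, 15:00–17:00.
Viktor → UTC: 08:30–08:45, 09:30–12:00, 15:30–17:00.
Farrukh → UTC: 13:15–13:30, 15:30–16:45, 18:15–23:00.
Ulrich → UTC: 08:15–09:15, 12:30–17:00.
Dana → UTC: 15:30–20:00, 21:00–23:00.
Nikolai ∩ Aarav: 09:00–11:00, 15:30–15:45.
Nikolai ∩ Aarav ∩ Viktor: 09:30–11:00, 15:30–15:45.
Nikolai ∩ Aarav ∩ Viktor ∩ Farrukh: 15:30–15:45.
Nikolai ∩ Aarav ∩ Viktor ∩ Farrukh ∩ Ulrich: 15:30–15:45.
Nikolai ∩ Aarav ∩ Viktor ∩ Farrukh ∩ Ulrich ∩ Dana: 15:30–15:45.
Total common minutes: 15.

15 minutes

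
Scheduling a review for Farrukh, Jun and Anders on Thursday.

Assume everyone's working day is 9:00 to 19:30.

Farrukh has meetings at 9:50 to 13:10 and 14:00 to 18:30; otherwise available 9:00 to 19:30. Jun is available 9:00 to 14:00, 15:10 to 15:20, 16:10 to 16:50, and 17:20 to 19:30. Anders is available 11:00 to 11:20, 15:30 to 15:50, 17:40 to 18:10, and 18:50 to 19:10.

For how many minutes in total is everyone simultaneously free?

Farrukh free within 09:00–19:30: 09:00–09:50, 13:10–14:00, 18:30–19:30.
Farrukh ∩ Jun: 09:00–09:50, 13:10–14:00, 18:30–19:30.
Farrukh ∩ Jun ∩ Anders: 18:50–19:10.
Total common minutes: 20.

20 minutes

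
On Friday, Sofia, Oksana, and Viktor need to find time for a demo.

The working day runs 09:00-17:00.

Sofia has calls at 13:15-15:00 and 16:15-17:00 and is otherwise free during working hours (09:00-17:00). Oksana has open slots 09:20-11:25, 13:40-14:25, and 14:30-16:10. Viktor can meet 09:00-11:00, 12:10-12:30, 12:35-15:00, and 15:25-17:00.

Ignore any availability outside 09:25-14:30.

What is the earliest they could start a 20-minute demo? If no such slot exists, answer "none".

09:25

Sofia free within 09:00–17:00: 09:00–13:15, 15:00–16:15.
Sofia ∩ Oksana: 09:20–11:25, 15:00–16:10.
Sofia ∩ Oksana ∩ Viktor: 09:20–11:00, 15:25–16:10.
Restricted to 09:25–14:30: 09:25–11:00.
Windows ≥ 20 min: 09:25–11:00.
Earliest such window starts at 09:25.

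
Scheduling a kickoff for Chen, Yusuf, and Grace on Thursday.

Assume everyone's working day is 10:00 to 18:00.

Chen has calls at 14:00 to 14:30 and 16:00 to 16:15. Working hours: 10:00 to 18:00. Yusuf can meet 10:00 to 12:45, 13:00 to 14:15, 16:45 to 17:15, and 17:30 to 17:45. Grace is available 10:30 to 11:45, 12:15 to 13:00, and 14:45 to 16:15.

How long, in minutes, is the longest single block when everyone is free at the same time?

Chen free within 10:00–18:00: 10:00–14:00, 14:30–16:00, 16:15–18:00.
Chen ∩ Yusuf: 10:00–12:45, 13:00–14:00, 16:45–17:15, 17:30–17:45.
Chen ∩ Yusuf ∩ Grace: 10:30–11:45, 12:15–12:45.
Common window lengths: 75, 30 min; longest is 75.

75 minutes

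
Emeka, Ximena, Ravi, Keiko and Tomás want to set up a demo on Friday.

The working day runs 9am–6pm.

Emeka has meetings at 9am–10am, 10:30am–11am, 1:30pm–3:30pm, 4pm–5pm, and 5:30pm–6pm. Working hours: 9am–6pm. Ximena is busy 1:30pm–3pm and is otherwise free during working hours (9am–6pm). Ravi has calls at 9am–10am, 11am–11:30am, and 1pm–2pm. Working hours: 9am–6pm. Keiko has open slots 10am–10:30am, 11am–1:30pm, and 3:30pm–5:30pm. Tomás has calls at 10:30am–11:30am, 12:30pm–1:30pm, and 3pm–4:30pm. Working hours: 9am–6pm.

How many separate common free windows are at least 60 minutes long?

1

Emeka free within 09:00–18:00: 10:00–10:30, 11:00–13:30, 15:30–16:00, 17:00–17:30.
Ximena free within 09:00–18:00: 09:00–13:30, 15:00–18:00.
Ravi free within 09:00–18:00: 10:00–11:00, 11:30–13:00, 14:00–18:00.
Tomás free within 09:00–18:00: 09:00–10:30, 11:30–12:30, 13:30–15:00, 16:30–18:00.
Emeka ∩ Ximena: 10:00–10:30, 11:00–13:30, 15:30–16:00, 17:00–17:30.
Emeka ∩ Ximena ∩ Ravi: 10:00–10:30, 11:30–13:00, 15:30–16:00, 17:00–17:30.
Emeka ∩ Ximena ∩ Ravi ∩ Keiko: 10:00–10:30, 11:30–13:00, 15:30–16:00, 17:00–17:30.
Emeka ∩ Ximena ∩ Ravi ∩ Keiko ∩ Tomás: 10:00–10:30, 11:30–12:30, 17:00–17:30.
Windows ≥ 60 min: 11:30–12:30.
That's 1 window.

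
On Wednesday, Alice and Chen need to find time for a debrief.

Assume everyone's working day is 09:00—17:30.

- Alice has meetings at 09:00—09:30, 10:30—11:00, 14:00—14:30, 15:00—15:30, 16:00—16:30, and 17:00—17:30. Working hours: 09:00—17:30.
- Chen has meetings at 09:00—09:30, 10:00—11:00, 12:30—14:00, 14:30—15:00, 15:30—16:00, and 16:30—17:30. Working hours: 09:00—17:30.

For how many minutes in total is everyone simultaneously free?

120 minutes

Alice free within 09:00–17:30: 09:30–10:30, 11:00–14:00, 14:30–15:00, 15:30–16:00, 16:30–17:00.
Chen free within 09:00–17:30: 09:30–10:00, 11:00–12:30, 14:00–14:30, 15:00–15:30, 16:00–16:30.
Alice ∩ Chen: 09:30–10:00, 11:00–12:30.
Total common minutes: 30 + 90 = 120.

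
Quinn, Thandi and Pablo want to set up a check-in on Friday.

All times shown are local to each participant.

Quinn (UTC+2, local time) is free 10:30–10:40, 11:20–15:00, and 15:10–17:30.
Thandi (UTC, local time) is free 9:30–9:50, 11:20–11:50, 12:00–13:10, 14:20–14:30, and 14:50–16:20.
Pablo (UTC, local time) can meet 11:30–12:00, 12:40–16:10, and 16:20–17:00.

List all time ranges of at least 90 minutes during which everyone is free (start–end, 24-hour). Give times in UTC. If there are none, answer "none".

Quinn → UTC: 08:30–08:40, 09:20–13:00, 13:10–15:30.
Thandi → UTC: 09:30–09:50, 11:20–11:50, 12:00–13:10, 14:20–14:30, 14:50–16:20.
Pablo → UTC: 11:30–12:00, 12:40–16:10, 16:20–17:00.
Quinn ∩ Thandi: 09:30–09:50, 11:20–11:50, 12:00–13:00, 14:20–14:30, 14:50–15:30.
Quinn ∩ Thandi ∩ Pablo: 11:30–11:50, 12:40–13:00, 14:20–14:30, 14:50–15:30.
Windows ≥ 90 min: (none).

none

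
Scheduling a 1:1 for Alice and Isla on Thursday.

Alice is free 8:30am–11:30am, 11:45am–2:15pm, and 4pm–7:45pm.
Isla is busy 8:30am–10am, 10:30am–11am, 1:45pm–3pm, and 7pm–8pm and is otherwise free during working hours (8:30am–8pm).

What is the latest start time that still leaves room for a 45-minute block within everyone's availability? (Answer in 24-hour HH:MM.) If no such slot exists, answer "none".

Isla free within 08:30–20:00: 10:00–10:30, 11:00–13:45, 15:00–19:00.
Alice ∩ Isla: 10:00–10:30, 11:00–11:30, 11:45–13:45, 16:00–19:00.
Windows ≥ 45 min: 11:45–13:45, 16:00–19:00.
Latest start in the last window 16:00–19:00 is 19:00 − 45 min = 18:15.

18:15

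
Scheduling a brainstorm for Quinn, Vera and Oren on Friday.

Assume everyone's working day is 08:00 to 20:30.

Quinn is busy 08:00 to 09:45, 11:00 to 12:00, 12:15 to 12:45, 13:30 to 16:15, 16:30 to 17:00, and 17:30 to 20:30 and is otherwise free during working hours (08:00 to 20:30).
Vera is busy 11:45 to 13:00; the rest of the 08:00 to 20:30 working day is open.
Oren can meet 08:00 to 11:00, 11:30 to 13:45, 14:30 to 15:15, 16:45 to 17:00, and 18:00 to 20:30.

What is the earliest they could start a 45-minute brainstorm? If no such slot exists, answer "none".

09:45

Quinn free within 08:00–20:30: 09:45–11:00, 12:00–12:15, 12:45–13:30, 16:15–16:30, 17:00–17:30.
Vera free within 08:00–20:30: 08:00–11:45, 13:00–20:30.
Quinn ∩ Vera: 09:45–11:00, 13:00–13:30, 16:15–16:30, 17:00–17:30.
Quinn ∩ Vera ∩ Oren: 09:45–11:00, 13:00–13:30.
Windows ≥ 45 min: 09:45–11:00.
Earliest such window starts at 09:45.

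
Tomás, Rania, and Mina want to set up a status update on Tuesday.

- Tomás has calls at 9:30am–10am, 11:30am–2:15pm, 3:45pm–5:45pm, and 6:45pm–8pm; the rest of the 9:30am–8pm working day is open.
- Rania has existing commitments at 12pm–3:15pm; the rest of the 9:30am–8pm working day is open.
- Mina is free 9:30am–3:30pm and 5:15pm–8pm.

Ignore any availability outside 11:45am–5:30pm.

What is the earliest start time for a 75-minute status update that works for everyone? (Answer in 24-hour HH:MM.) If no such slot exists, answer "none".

Tomás free within 09:30–20:00: 10:00–11:30, 14:15–15:45, 17:45–18:45.
Rania free within 09:30–20:00: 09:30–12:00, 15:15–20:00.
Tomás ∩ Rania: 10:00–11:30, 15:15–15:45, 17:45–18:45.
Tomás ∩ Rania ∩ Mina: 10:00–11:30, 15:15–15:30, 17:45–18:45.
Restricted to 11:45–17:30: 15:15–15:30.
Windows ≥ 75 min: (none).

none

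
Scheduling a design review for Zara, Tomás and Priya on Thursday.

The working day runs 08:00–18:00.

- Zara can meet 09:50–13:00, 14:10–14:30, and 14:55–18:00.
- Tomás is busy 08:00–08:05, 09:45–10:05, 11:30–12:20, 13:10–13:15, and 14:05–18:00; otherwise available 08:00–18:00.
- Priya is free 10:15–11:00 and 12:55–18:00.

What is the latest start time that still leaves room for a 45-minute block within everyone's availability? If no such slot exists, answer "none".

10:15

Tomás free within 08:00–18:00: 08:05–09:45, 10:05–11:30, 12:20–13:10, 13:15–14:05.
Zara ∩ Tomás: 10:05–11:30, 12:20–13:00.
Zara ∩ Tomás ∩ Priya: 10:15–11:00, 12:55–13:00.
Windows ≥ 45 min: 10:15–11:00.
Latest start in the last window 10:15–11:00 is 11:00 − 45 min = 10:15.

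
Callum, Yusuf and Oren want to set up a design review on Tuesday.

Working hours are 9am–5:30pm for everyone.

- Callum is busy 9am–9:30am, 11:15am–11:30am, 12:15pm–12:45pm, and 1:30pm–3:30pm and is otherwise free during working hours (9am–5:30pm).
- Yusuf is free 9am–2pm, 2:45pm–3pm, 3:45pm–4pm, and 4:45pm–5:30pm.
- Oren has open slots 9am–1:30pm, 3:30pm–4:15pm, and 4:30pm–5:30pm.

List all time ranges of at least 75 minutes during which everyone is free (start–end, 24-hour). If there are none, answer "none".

09:30–11:15

Callum free within 09:00–17:30: 09:30–11:15, 11:30–12:15, 12:45–13:30, 15:30–17:30.
Callum ∩ Yusuf: 09:30–11:15, 11:30–12:15, 12:45–13:30, 15:45–16:00, 16:45–17:30.
Callum ∩ Yusuf ∩ Oren: 09:30–11:15, 11:30–12:15, 12:45–13:30, 15:45–16:00, 16:45–17:30.
Windows ≥ 75 min: 09:30–11:15.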